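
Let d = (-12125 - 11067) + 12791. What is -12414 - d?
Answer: -2013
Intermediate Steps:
d = -10401 (d = -23192 + 12791 = -10401)
-12414 - d = -12414 - 1*(-10401) = -12414 + 10401 = -2013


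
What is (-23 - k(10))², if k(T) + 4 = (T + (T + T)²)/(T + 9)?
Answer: 594441/361 ≈ 1646.7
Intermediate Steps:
k(T) = -4 + (T + 4*T²)/(9 + T) (k(T) = -4 + (T + (T + T)²)/(T + 9) = -4 + (T + (2*T)²)/(9 + T) = -4 + (T + 4*T²)/(9 + T))
(-23 - k(10))² = (-23 - (-36 - 3*10 + 4*10²)/(9 + 10))² = (-23 - (-36 - 30 + 4*100)/19)² = (-23 - (-36 - 30 + 400)/19)² = (-23 - 334/19)² = (-771/19)² = 594441/361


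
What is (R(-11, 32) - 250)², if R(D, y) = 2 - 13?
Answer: 68121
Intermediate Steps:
R(D, y) = -11
(R(-11, 32) - 250)² = (-11 - 250)² = (-261)² = 68121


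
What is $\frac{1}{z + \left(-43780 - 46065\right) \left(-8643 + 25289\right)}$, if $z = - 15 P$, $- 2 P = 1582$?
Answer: $- \frac{1}{1495548005} \approx -6.6865 \cdot 10^{-10}$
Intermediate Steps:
$P = -791$ ($P = \left(- \frac{1}{2}\right) 1582 = -791$)
$z = 11865$ ($z = \left(-15\right) \left(-791\right) = 11865$)
$\frac{1}{z + \left(-43780 - 46065\right) \left(-8643 + 25289\right)} = \frac{1}{11865 + \left(-43780 - 46065\right) \left(-8643 + 25289\right)} = \frac{1}{11865 - 1495559870} = \frac{1}{-1495548005} = - \frac{1}{1495548005}$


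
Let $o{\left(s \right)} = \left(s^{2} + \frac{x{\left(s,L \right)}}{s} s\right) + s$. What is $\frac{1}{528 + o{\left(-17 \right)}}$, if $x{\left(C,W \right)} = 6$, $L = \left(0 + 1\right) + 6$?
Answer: $\frac{1}{806} \approx 0.0012407$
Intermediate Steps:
$L = 7$ ($L = 1 + 6 = 7$)
$o{\left(s \right)} = 6 + s + s^{2}$ ($o{\left(s \right)} = \left(s^{2} + \frac{6}{s} s\right) + s = \left(s^{2} + 6\right) + s = \left(6 + s^{2}\right) + s = 6 + s + s^{2}$)
$\frac{1}{528 + o{\left(-17 \right)}} = \frac{1}{528 + \left(6 - 17 + \left(-17\right)^{2}\right)} = \frac{1}{528 + \left(6 - 17 + 289\right)} = \frac{1}{528 + 278} = \frac{1}{806}$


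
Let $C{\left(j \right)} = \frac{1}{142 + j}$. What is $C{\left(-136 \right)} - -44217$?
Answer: $\frac{265303}{6} \approx 44217.0$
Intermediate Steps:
$C{\left(-136 \right)} - -44217 = \frac{1}{142 - 136} - -44217 = \frac{1}{6} + 44217 = \frac{265303}{6}$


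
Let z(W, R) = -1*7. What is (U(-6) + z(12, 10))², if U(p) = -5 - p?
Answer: 36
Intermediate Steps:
z(W, R) = -7
(U(-6) + z(12, 10))² = ((-5 - 1*(-6)) - 7)² = ((-5 + 6) - 7)² = (1 - 7)² = (-6)² = 36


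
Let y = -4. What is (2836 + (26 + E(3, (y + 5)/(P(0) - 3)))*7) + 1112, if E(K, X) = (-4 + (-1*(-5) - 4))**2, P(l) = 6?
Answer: 4193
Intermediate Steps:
E(K, X) = 9 (E(K, X) = (-4 + (5 - 4))**2 = (-4 + 1)**2 = (-3)**2 = 9)
(2836 + (26 + E(3, (y + 5)/(P(0) - 3)))*7) + 1112 = (2836 + (26 + 9)*7) + 1112 = (2836 + 35*7) + 1112 = (2836 + 245) + 1112 = 3081 + 1112 = 4193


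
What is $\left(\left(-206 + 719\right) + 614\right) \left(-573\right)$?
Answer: $-645771$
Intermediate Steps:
$\left(\left(-206 + 719\right) + 614\right) \left(-573\right) = \left(513 + 614\right) \left(-573\right) = 1127 \left(-573\right) = -645771$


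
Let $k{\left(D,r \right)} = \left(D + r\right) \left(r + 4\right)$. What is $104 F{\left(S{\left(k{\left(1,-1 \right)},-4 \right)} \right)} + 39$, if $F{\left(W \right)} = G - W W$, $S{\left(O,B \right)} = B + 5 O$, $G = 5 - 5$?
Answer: $-1625$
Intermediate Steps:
$k{\left(D,r \right)} = \left(4 + r\right) \left(D + r\right)$ ($k{\left(D,r \right)} = \left(D + r\right) \left(4 + r\right) = \left(4 + r\right) \left(D + r\right)$)
$G = 0$
$F{\left(W \right)} = - W^{2}$ ($F{\left(W \right)} = 0 - W W = 0 - W^{2} = - W^{2}$)
$104 F{\left(S{\left(k{\left(1,-1 \right)},-4 \right)} \right)} + 39 = 104 \left(- \left(-4 + 5 \left(\left(-1\right)^{2} + 4 \cdot 1 + 4 \left(-1\right) + 1 \left(-1\right)\right)\right)^{2}\right) + 39 = 104 \left(- \left(-4 + 5 \left(1 + 4 - 4 - 1\right)\right)^{2}\right) + 39 = 104 \left(- \left(-4 + 5 \cdot 0\right)^{2}\right) + 39 = 104 \left(- \left(-4 + 0\right)^{2}\right) + 39 = 104 \left(- \left(-4\right)^{2}\right) + 39 = 104 \left(\left(-1\right) 16\right) + 39 = 104 \left(-16\right) + 39 = -1664 + 39 = -1625$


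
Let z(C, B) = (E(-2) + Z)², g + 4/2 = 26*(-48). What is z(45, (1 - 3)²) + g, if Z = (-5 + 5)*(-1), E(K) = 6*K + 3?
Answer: -1169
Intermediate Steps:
g = -1250 (g = -2 + 26*(-48) = -2 - 1248 = -1250)
E(K) = 3 + 6*K
Z = 0 (Z = 0*(-1) = 0)
z(C, B) = 81 (z(C, B) = ((3 + 6*(-2)) + 0)² = ((3 - 12) + 0)² = (-9 + 0)² = (-9)² = 81)
z(45, (1 - 3)²) + g = 81 - 1250 = -1169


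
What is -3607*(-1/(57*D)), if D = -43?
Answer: -3607/2451 ≈ -1.4716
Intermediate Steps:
-3607*(-1/(57*D)) = -3607/((-43*(-57))) = -3607/2451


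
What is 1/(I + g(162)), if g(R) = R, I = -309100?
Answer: -1/308938 ≈ -3.2369e-6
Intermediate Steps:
1/(I + g(162)) = 1/(-309100 + 162) = 1/(-308938) = -1/308938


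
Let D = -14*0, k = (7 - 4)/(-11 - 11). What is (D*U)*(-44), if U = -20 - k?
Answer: 0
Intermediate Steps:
k = -3/22 (k = 3/(-22) = 3*(-1/22) = -3/22 ≈ -0.13636)
D = 0
U = -437/22 (U = -20 - 1*(-3/22) = -20 + 3/22 = -437/22 ≈ -19.864)
(D*U)*(-44) = (0*(-437/22))*(-44) = 0*(-44) = 0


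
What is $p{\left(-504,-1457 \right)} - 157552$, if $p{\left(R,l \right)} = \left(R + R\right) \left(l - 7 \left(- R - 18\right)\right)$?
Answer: $4740320$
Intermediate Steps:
$p{\left(R,l \right)} = 2 R \left(126 + l + 7 R\right)$ ($p{\left(R,l \right)} = 2 R \left(l - 7 \left(-18 - R\right)\right) = 2 R \left(l + \left(126 + 7 R\right)\right) = 2 R \left(126 + l + 7 R\right)$)
$p{\left(-504,-1457 \right)} - 157552 = 2 \left(-504\right) \left(126 - 1457 + 7 \left(-504\right)\right) - 157552 = 2 \left(-504\right) \left(126 - 1457 - 3528\right) - 157552 = 2 \left(-504\right) \left(-4859\right) - 157552 = 4897872 - 157552 = 4740320$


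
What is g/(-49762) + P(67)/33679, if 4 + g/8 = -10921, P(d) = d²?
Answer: 1583463109/837967199 ≈ 1.8896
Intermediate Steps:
g = -87400 (g = -32 + 8*(-10921) = -32 - 87368 = -87400)
g/(-49762) + P(67)/33679 = -87400/(-49762) + 67²/33679 = -87400*(-1/49762) + 4489*(1/33679) = 43700/24881 + 4489/33679 = 1583463109/837967199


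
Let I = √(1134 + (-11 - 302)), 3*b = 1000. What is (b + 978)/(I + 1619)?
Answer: 3184573/3930510 - 1967*√821/3930510 ≈ 0.79588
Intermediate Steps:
b = 1000/3 (b = (⅓)*1000 = 1000/3 ≈ 333.33)
I = √821 (I = √(1134 - 313) = √821 ≈ 28.653)
(b + 978)/(I + 1619) = (1000/3 + 978)/(√821 + 1619) = 3934/(3*(1619 + √821))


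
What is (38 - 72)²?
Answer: 1156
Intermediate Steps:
(38 - 72)² = (-34)² = 1156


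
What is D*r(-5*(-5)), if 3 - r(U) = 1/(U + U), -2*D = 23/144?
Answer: -3427/14400 ≈ -0.23799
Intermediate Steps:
D = -23/288 (D = -23/(2*144) = -1/2*23/144 = -23/288 ≈ -0.079861)
r(U) = 3 - 1/(2*U) (r(U) = 3 - 1/(U + U) = 3 - 1/(2*U))
D*r(-5*(-5)) = -23*(3 - 1/(2*((-5*(-5)))))/288 = -23*(3 - 1/2/25)/288 = -23*(3 - 1/2*1/25)/288 = -23*(3 - 1/50)/288 = -23/288*149/50 = -3427/14400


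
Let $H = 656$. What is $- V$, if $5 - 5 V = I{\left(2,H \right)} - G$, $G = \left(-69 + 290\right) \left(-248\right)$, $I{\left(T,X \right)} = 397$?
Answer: $11040$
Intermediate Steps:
$G = -54808$ ($G = 221 \left(-248\right) = -54808$)
$V = -11040$ ($V = 1 - \frac{397 - -54808}{5} = 1 - \frac{397 + 54808}{5} = 1 - 11041 = -11040$)
$- V = \left(-1\right) \left(-11040\right) = 11040$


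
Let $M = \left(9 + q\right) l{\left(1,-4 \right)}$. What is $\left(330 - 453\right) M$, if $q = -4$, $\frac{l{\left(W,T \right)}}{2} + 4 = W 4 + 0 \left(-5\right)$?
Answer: $0$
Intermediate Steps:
$l{\left(W,T \right)} = -8 + 8 W$ ($l{\left(W,T \right)} = -8 + 2 \left(W 4 + 0 \left(-5\right)\right) = -8 + 2 \left(4 W + 0\right) = -8 + 2 \cdot 4 W = -8 + 8 W$)
$M = 0$ ($M = \left(9 - 4\right) \left(-8 + 8 \cdot 1\right) = 5 \left(-8 + 8\right) = 5 \cdot 0 = 0$)
$\left(330 - 453\right) M = \left(330 - 453\right) 0 = \left(-123\right) 0 = 0$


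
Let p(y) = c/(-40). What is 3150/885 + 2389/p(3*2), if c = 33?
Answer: -5631110/1947 ≈ -2892.2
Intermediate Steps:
p(y) = -33/40 (p(y) = 33/(-40) = 33*(-1/40) = -33/40)
3150/885 + 2389/p(3*2) = 3150/885 + 2389/(-33/40) = 3150*(1/885) + 2389*(-40/33) = 210/59 - 95560/33 = -5631110/1947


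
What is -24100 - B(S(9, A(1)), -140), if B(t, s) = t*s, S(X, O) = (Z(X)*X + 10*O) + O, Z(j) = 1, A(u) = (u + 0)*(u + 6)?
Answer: -12060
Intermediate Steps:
A(u) = u*(6 + u)
S(X, O) = X + 11*O (S(X, O) = (1*X + 10*O) + O = (X + 10*O) + O = X + 11*O)
B(t, s) = s*t
-24100 - B(S(9, A(1)), -140) = -24100 - (-140)*(9 + 11*(1*(6 + 1))) = -24100 - (-140)*(9 + 11*(1*7)) = -24100 - (-140)*(9 + 11*7) = -24100 - (-140)*(9 + 77) = -24100 - (-140)*86 = -24100 - 1*(-12040) = -24100 + 12040 = -12060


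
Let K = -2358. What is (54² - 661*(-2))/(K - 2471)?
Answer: -4238/4829 ≈ -0.87761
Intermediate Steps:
(54² - 661*(-2))/(K - 2471) = (54² - 661*(-2))/(-2358 - 2471) = (2916 + 1322)/(-4829) = 4238*(-1/4829) = -4238/4829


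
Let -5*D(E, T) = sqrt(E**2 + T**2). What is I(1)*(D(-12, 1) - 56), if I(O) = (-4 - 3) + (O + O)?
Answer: 280 + sqrt(145) ≈ 292.04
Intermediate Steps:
I(O) = -7 + 2*O
D(E, T) = -sqrt(E**2 + T**2)/5
I(1)*(D(-12, 1) - 56) = (-7 + 2*1)*(-sqrt((-12)**2 + 1**2)/5 - 56) = (-7 + 2)*(-sqrt(144 + 1)/5 - 56) = -5*(-sqrt(145)/5 - 56) = -5*(-56 - sqrt(145)/5) = 280 + sqrt(145)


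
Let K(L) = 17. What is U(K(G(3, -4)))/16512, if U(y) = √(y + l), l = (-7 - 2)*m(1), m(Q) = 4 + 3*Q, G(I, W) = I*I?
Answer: I*√46/16512 ≈ 0.00041075*I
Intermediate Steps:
G(I, W) = I²
l = -63 (l = (-7 - 2)*(4 + 3*1) = -9*(4 + 3) = -9*7 = -63)
U(y) = √(-63 + y) (U(y) = √(y - 63) = √(-63 + y))
U(K(G(3, -4)))/16512 = √(-63 + 17)/16512 = √(-46)*(1/16512) = (I*√46)*(1/16512) = I*√46/16512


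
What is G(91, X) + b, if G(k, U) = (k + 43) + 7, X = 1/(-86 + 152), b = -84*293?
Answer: -24471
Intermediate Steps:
b = -24612
X = 1/66 ≈ 0.015152
G(k, U) = 50 + k (G(k, U) = (43 + k) + 7 = 50 + k)
G(91, X) + b = (50 + 91) - 24612 = 141 - 24612 = -24471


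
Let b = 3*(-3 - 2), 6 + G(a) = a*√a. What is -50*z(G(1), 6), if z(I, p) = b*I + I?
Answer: -3500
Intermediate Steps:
G(a) = -6 + a^(3/2) (G(a) = -6 + a*√a = -6 + a^(3/2))
b = -15 (b = 3*(-5) = -15)
z(I, p) = -14*I (z(I, p) = -15*I + I = -14*I)
-50*z(G(1), 6) = -(-700)*(-6 + 1^(3/2)) = -(-700)*(-6 + 1) = -(-700)*(-5) = -50*70 = -3500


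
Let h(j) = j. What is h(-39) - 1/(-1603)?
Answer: -62516/1603 ≈ -38.999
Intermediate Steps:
h(-39) - 1/(-1603) = -39 - 1/(-1603) = -39 - 1*(-1/1603) = -39 + 1/1603 = -62516/1603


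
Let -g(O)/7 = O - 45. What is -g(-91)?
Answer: -952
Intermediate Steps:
g(O) = 315 - 7*O (g(O) = -7*(O - 45) = -7*(-45 + O) = 315 - 7*O)
-g(-91) = -(315 - 7*(-91)) = -(315 + 637) = -1*952 = -952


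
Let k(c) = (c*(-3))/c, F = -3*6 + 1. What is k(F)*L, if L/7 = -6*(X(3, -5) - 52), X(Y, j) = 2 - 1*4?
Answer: -6804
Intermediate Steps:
X(Y, j) = -2 (X(Y, j) = 2 - 4 = -2)
F = -17 (F = -18 + 1 = -17)
L = 2268 (L = 7*(-6*(-2 - 52)) = 7*(-6*(-54)) = 7*324 = 2268)
k(c) = -3 (k(c) = (-3*c)/c = -3)
k(F)*L = -3*2268 = -6804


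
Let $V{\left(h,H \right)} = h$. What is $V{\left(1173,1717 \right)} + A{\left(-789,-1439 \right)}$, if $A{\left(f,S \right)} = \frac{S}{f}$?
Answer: $\frac{926936}{789} \approx 1174.8$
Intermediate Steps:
$V{\left(1173,1717 \right)} + A{\left(-789,-1439 \right)} = 1173 - \frac{1439}{-789} = 1173 - - \frac{1439}{789} = 1173 + \frac{1439}{789} = \frac{926936}{789}$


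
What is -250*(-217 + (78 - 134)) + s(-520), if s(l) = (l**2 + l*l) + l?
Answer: 608530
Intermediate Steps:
s(l) = l + 2*l**2 (s(l) = (l**2 + l**2) + l = 2*l**2 + l = l + 2*l**2)
-250*(-217 + (78 - 134)) + s(-520) = -250*(-217 + (78 - 134)) - 520*(1 + 2*(-520)) = -250*(-217 - 56) - 520*(1 - 1040) = -250*(-273) - 520*(-1039) = 68250 + 540280 = 608530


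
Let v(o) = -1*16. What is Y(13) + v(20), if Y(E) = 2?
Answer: -14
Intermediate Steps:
v(o) = -16
Y(13) + v(20) = 2 - 16 = -14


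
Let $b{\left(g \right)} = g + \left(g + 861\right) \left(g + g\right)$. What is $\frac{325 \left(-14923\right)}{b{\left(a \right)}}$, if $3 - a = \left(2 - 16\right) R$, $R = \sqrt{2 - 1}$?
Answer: $- \frac{4849975}{29869} \approx -162.37$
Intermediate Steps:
$R = 1$ ($R = \sqrt{1} = 1$)
$a = 17$ ($a = 3 - \left(2 - 16\right) 1 = 3 - \left(-14\right) 1 = 3 - -14 = 3 + 14 = 17$)
$b{\left(g \right)} = g + 2 g \left(861 + g\right)$ ($b{\left(g \right)} = g + \left(861 + g\right) 2 g = g + 2 g \left(861 + g\right)$)
$\frac{325 \left(-14923\right)}{b{\left(a \right)}} = \frac{325 \left(-14923\right)}{17 \left(1723 + 2 \cdot 17\right)} = - \frac{4849975}{17 \left(1723 + 34\right)} = - \frac{4849975}{17 \cdot 1757} = - \frac{4849975}{29869}$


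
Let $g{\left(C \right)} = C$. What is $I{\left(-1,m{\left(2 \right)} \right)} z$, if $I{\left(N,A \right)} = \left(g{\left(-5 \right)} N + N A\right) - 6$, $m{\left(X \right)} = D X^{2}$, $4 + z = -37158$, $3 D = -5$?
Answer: $- \frac{631754}{3} \approx -2.1058 \cdot 10^{5}$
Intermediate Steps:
$D = - \frac{5}{3}$ ($D = \frac{1}{3} \left(-5\right) = - \frac{5}{3} \approx -1.6667$)
$z = -37162$ ($z = -4 - 37158 = -37162$)
$m{\left(X \right)} = - \frac{5 X^{2}}{3}$
$I{\left(N,A \right)} = -6 - 5 N + A N$ ($I{\left(N,A \right)} = \left(- 5 N + N A\right) - 6 = \left(- 5 N + A N\right) - 6 = -6 - 5 N + A N$)
$I{\left(-1,m{\left(2 \right)} \right)} z = \left(-6 - -5 + - \frac{5 \cdot 2^{2}}{3} \left(-1\right)\right) \left(-37162\right) = \left(-6 + 5 + \left(- \frac{5}{3}\right) 4 \left(-1\right)\right) \left(-37162\right) = \left(-6 + 5 - - \frac{20}{3}\right) \left(-37162\right) = \left(-6 + 5 + \frac{20}{3}\right) \left(-37162\right) = \frac{17}{3} \left(-37162\right) = - \frac{631754}{3}$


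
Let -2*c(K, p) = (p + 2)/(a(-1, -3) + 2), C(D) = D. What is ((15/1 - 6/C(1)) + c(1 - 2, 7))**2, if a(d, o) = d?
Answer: 81/4 ≈ 20.250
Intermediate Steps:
c(K, p) = -1 - p/2 (c(K, p) = -(p + 2)/(2*(-1 + 2)) = -(2 + p)/(2*1) = -(2 + p)/2 = -1 - p/2)
((15/1 - 6/C(1)) + c(1 - 2, 7))**2 = ((15/1 - 6/1) + (-1 - 1/2*7))**2 = ((15*1 - 6*1) + (-1 - 7/2))**2 = ((15 - 6) - 9/2)**2 = (9 - 9/2)**2 = (9/2)**2 = 81/4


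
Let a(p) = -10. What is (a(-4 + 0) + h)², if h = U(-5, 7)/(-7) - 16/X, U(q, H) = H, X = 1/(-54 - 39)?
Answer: 2181529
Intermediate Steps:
X = -1/93 (X = 1/(-93) = -1/93 ≈ -0.010753)
h = 1487 (h = 7/(-7) - 16/(-1/93) = 7*(-⅐) - 16*(-93) = -1 + 1488 = 1487)
(a(-4 + 0) + h)² = (-10 + 1487)² = 1477² = 2181529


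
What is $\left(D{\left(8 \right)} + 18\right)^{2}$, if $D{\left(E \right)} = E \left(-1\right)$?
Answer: $100$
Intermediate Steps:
$D{\left(E \right)} = - E$
$\left(D{\left(8 \right)} + 18\right)^{2} = \left(\left(-1\right) 8 + 18\right)^{2} = \left(-8 + 18\right)^{2} = 10^{2} = 100$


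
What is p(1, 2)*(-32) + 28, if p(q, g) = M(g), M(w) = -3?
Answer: 124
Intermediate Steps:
p(q, g) = -3
p(1, 2)*(-32) + 28 = -3*(-32) + 28 = 96 + 28 = 124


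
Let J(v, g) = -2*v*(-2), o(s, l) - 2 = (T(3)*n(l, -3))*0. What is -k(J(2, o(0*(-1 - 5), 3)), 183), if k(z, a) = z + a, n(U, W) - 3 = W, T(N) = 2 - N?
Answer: -191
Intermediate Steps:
n(U, W) = 3 + W
o(s, l) = 2 (o(s, l) = 2 + ((2 - 1*3)*(3 - 3))*0 = 2 + ((2 - 3)*0)*0 = 2 - 1*0*0 = 2 + 0*0 = 2 + 0 = 2)
J(v, g) = 4*v
k(z, a) = a + z
-k(J(2, o(0*(-1 - 5), 3)), 183) = -(183 + 4*2) = -(183 + 8) = -1*191 = -191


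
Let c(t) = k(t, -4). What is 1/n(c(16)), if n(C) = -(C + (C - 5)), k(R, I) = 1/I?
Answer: 2/11 ≈ 0.18182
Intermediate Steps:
c(t) = -1/4 (c(t) = 1/(-4) = -1/4)
n(C) = 5 - 2*C (n(C) = -(C + (-5 + C)) = -(-5 + 2*C) = 5 - 2*C)
1/n(c(16)) = 1/(5 - 2*(-1/4)) = 1/(5 + 1/2) = 1/(11/2) = 2/11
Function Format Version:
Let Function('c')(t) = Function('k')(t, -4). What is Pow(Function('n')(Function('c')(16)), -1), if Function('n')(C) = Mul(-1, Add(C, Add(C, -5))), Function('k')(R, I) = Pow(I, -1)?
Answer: Rational(2, 11) ≈ 0.18182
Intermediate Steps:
Function('c')(t) = Rational(-1, 4) (Function('c')(t) = Pow(-4, -1) = Rational(-1, 4))
Function('n')(C) = Add(5, Mul(-2, C)) (Function('n')(C) = Mul(-1, Add(C, Add(-5, C))) = Mul(-1, Add(-5, Mul(2, C))) = Add(5, Mul(-2, C)))
Pow(Function('n')(Function('c')(16)), -1) = Pow(Add(5, Mul(-2, Rational(-1, 4))), -1) = Pow(Add(5, Rational(1, 2)), -1) = Pow(Rational(11, 2), -1) = Rational(2, 11)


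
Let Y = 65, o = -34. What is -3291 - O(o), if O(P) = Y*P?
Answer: -1081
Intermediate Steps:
O(P) = 65*P
-3291 - O(o) = -3291 - 65*(-34) = -3291 - 1*(-2210) = -3291 + 2210 = -1081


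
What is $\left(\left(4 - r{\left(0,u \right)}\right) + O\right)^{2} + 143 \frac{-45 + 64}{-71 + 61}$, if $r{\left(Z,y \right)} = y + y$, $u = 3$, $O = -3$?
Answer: $- \frac{2467}{10} \approx -246.7$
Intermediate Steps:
$r{\left(Z,y \right)} = 2 y$
$\left(\left(4 - r{\left(0,u \right)}\right) + O\right)^{2} + 143 \frac{-45 + 64}{-71 + 61} = \left(\left(4 - 2 \cdot 3\right) - 3\right)^{2} + 143 \frac{-45 + 64}{-71 + 61} = \left(\left(4 - 6\right) - 3\right)^{2} + 143 \frac{19}{-10} = \left(\left(4 - 6\right) - 3\right)^{2} + 143 \cdot 19 \left(- \frac{1}{10}\right) = \left(-2 - 3\right)^{2} + 143 \left(- \frac{19}{10}\right) = \left(-5\right)^{2} - \frac{2717}{10} = 25 - \frac{2717}{10} = - \frac{2467}{10}$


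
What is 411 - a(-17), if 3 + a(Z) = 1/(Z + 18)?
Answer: 413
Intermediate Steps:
a(Z) = -3 + 1/(18 + Z) (a(Z) = -3 + 1/(Z + 18) = -3 + 1/(18 + Z))
411 - a(-17) = 411 - (-53 - 3*(-17))/(18 - 17) = 411 - (-53 + 51)/1 = 411 - (-2) = 411 - 1*(-2) = 411 + 2 = 413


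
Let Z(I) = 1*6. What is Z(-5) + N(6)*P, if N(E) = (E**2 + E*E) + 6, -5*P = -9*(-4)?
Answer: -2778/5 ≈ -555.60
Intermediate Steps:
P = -36/5 (P = -(-9)*(-4)/5 = -1/5*36 = -36/5 ≈ -7.2000)
Z(I) = 6
N(E) = 6 + 2*E**2 (N(E) = (E**2 + E**2) + 6 = 2*E**2 + 6 = 6 + 2*E**2)
Z(-5) + N(6)*P = 6 + (6 + 2*6**2)*(-36/5) = 6 + (6 + 2*36)*(-36/5) = 6 + (6 + 72)*(-36/5) = 6 + 78*(-36/5) = 6 - 2808/5 = -2778/5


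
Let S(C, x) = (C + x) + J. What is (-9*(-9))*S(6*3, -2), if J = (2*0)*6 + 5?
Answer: 1701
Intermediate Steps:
J = 5 (J = 0*6 + 5 = 0 + 5 = 5)
S(C, x) = 5 + C + x (S(C, x) = (C + x) + 5 = 5 + C + x)
(-9*(-9))*S(6*3, -2) = (-9*(-9))*(5 + 6*3 - 2) = 81*(5 + 18 - 2) = 81*21 = 1701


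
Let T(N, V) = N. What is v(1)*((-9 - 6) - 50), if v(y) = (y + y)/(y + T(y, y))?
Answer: -65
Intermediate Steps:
v(y) = 1 (v(y) = (y + y)/(y + y) = (2*y)/((2*y)) = (2*y)*(1/(2*y)) = 1)
v(1)*((-9 - 6) - 50) = 1*((-9 - 6) - 50) = 1*(-15 - 50) = 1*(-65) = -65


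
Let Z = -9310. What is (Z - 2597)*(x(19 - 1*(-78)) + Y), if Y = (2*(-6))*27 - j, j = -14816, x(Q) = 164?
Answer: -174508992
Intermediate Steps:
Y = 14492 (Y = (2*(-6))*27 - 1*(-14816) = -12*27 + 14816 = -324 + 14816 = 14492)
(Z - 2597)*(x(19 - 1*(-78)) + Y) = (-9310 - 2597)*(164 + 14492) = -11907*14656 = -174508992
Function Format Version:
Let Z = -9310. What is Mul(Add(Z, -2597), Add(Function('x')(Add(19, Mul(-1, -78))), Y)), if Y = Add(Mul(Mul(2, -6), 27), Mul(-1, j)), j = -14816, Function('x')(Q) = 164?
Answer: -174508992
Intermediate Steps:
Y = 14492 (Y = Add(Mul(Mul(2, -6), 27), Mul(-1, -14816)) = Add(Mul(-12, 27), 14816) = Add(-324, 14816) = 14492)
Mul(Add(Z, -2597), Add(Function('x')(Add(19, Mul(-1, -78))), Y)) = Mul(Add(-9310, -2597), Add(164, 14492)) = Mul(-11907, 14656) = -174508992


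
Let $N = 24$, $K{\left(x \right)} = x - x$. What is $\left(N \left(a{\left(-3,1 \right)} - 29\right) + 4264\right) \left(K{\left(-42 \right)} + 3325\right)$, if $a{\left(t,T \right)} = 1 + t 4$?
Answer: $10985800$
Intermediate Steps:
$K{\left(x \right)} = 0$
$a{\left(t,T \right)} = 1 + 4 t$
$\left(N \left(a{\left(-3,1 \right)} - 29\right) + 4264\right) \left(K{\left(-42 \right)} + 3325\right) = \left(24 \left(\left(1 + 4 \left(-3\right)\right) - 29\right) + 4264\right) \left(0 + 3325\right) = \left(24 \left(\left(1 - 12\right) - 29\right) + 4264\right) 3325 = \left(24 \left(-11 - 29\right) + 4264\right) 3325 = \left(24 \left(-40\right) + 4264\right) 3325 = \left(-960 + 4264\right) 3325 = 3304 \cdot 3325 = 10985800$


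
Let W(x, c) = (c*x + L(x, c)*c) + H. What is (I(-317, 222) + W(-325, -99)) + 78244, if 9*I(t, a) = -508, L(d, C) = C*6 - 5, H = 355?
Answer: 1530167/9 ≈ 1.7002e+5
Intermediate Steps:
L(d, C) = -5 + 6*C (L(d, C) = 6*C - 5 = -5 + 6*C)
I(t, a) = -508/9 (I(t, a) = (⅑)*(-508) = -508/9)
W(x, c) = 355 + c*x + c*(-5 + 6*c) (W(x, c) = (c*x + (-5 + 6*c)*c) + 355 = (c*x + c*(-5 + 6*c)) + 355 = 355 + c*x + c*(-5 + 6*c))
(I(-317, 222) + W(-325, -99)) + 78244 = (-508/9 + (355 - 99*(-325) - 99*(-5 + 6*(-99)))) + 78244 = (-508/9 + (355 + 32175 - 99*(-5 - 594))) + 78244 = (-508/9 + (355 + 32175 - 99*(-599))) + 78244 = (-508/9 + (355 + 32175 + 59301)) + 78244 = (-508/9 + 91831) + 78244 = 825971/9 + 78244 = 1530167/9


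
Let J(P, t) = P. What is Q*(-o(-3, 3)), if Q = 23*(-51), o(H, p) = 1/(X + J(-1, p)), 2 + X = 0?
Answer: -391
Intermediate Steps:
X = -2 (X = -2 + 0 = -2)
o(H, p) = -1/3 (o(H, p) = 1/(-2 - 1) = 1/(-3) = -1/3)
Q = -1173
Q*(-o(-3, 3)) = -(-1173)*(-1)/3 = -1173*1/3 = -391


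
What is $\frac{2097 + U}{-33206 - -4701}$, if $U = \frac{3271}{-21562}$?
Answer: $- \frac{45212243}{614624810} \approx -0.073561$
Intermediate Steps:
$U = - \frac{3271}{21562}$ ($U = 3271 \left(- \frac{1}{21562}\right) = - \frac{3271}{21562} \approx -0.1517$)
$\frac{2097 + U}{-33206 - -4701} = \frac{2097 - \frac{3271}{21562}}{-33206 - -4701} = \frac{45212243}{21562 \left(-33206 + \left(4743 - 42\right)\right)} = \frac{45212243}{21562 \left(-33206 + 4701\right)} = \frac{45212243}{21562 \left(-28505\right)} = \frac{45212243}{21562} \left(- \frac{1}{28505}\right) = - \frac{45212243}{614624810}$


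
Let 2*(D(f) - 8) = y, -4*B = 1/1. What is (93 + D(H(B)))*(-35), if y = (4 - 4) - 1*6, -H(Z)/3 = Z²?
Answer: -3430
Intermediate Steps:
B = -¼ (B = -¼/1 = -¼*1 = -¼ ≈ -0.25000)
H(Z) = -3*Z²
y = -6 (y = 0 - 6 = -6)
D(f) = 5 (D(f) = 8 + (½)*(-6) = 8 - 3 = 5)
(93 + D(H(B)))*(-35) = (93 + 5)*(-35) = 98*(-35) = -3430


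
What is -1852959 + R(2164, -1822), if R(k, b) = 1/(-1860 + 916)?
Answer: -1749193297/944 ≈ -1.8530e+6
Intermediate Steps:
R(k, b) = -1/944 (R(k, b) = 1/(-944) = -1/944)
-1852959 + R(2164, -1822) = -1852959 - 1/944 = -1749193297/944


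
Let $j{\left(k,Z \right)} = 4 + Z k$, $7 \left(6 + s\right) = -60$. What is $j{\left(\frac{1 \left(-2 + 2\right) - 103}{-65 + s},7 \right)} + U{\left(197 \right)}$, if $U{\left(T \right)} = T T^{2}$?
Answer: $\frac{4258480036}{557} \approx 7.6454 \cdot 10^{6}$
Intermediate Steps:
$s = - \frac{102}{7}$ ($s = -6 + \frac{1}{7} \left(-60\right) = -6 - \frac{60}{7} = - \frac{102}{7} \approx -14.571$)
$U{\left(T \right)} = T^{3}$
$j{\left(\frac{1 \left(-2 + 2\right) - 103}{-65 + s},7 \right)} + U{\left(197 \right)} = \left(4 + 7 \frac{1 \left(-2 + 2\right) - 103}{-65 - \frac{102}{7}}\right) + 197^{3} = \left(4 + 7 \frac{1 \cdot 0 - 103}{- \frac{557}{7}}\right) + 7645373 = \left(4 + 7 \left(0 - 103\right) \left(- \frac{7}{557}\right)\right) + 7645373 = \left(4 + 7 \left(\left(-103\right) \left(- \frac{7}{557}\right)\right)\right) + 7645373 = \left(4 + 7 \cdot \frac{721}{557}\right) + 7645373 = \left(4 + \frac{5047}{557}\right) + 7645373 = \frac{7275}{557} + 7645373 = \frac{4258480036}{557}$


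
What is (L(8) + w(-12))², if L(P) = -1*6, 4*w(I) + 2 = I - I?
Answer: 169/4 ≈ 42.250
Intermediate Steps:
w(I) = -½ (w(I) = -½ + (I - I)/4 = -½ + (¼)*0 = -½ + 0 = -½)
L(P) = -6
(L(8) + w(-12))² = (-6 - ½)² = (-13/2)² = 169/4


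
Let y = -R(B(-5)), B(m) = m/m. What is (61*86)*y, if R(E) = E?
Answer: -5246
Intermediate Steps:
B(m) = 1
y = -1 (y = -1*1 = -1)
(61*86)*y = (61*86)*(-1) = 5246*(-1) = -5246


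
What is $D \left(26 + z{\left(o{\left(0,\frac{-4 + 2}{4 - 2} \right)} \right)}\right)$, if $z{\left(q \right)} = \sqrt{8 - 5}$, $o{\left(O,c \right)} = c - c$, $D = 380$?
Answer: $9880 + 380 \sqrt{3} \approx 10538.0$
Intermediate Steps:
$o{\left(O,c \right)} = 0$
$z{\left(q \right)} = \sqrt{3}$
$D \left(26 + z{\left(o{\left(0,\frac{-4 + 2}{4 - 2} \right)} \right)}\right) = 380 \left(26 + \sqrt{3}\right) = 9880 + 380 \sqrt{3}$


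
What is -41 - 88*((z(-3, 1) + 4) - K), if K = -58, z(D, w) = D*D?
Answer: -6289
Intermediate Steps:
z(D, w) = D**2
-41 - 88*((z(-3, 1) + 4) - K) = -41 - 88*(((-3)**2 + 4) - 1*(-58)) = -41 - 88*((9 + 4) + 58) = -41 - 88*(13 + 58) = -41 - 88*71 = -41 - 6248 = -6289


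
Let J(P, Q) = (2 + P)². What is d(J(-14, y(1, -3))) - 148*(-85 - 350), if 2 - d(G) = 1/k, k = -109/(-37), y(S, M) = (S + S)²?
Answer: 7017601/109 ≈ 64382.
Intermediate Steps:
y(S, M) = 4*S² (y(S, M) = (2*S)² = 4*S²)
k = 109/37 (k = -109*(-1/37) = 109/37 ≈ 2.9459)
d(G) = 181/109 (d(G) = 2 - 1/109/37 = 2 - 1*37/109 = 2 - 37/109 = 181/109)
d(J(-14, y(1, -3))) - 148*(-85 - 350) = 181/109 - 148*(-85 - 350) = 181/109 - 148*(-435) = 181/109 - 1*(-64380) = 181/109 + 64380 = 7017601/109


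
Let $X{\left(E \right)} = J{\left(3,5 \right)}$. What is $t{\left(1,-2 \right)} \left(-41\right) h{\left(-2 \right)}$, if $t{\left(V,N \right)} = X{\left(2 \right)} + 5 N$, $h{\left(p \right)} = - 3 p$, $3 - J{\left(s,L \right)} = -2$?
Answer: $1230$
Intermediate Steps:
$J{\left(s,L \right)} = 5$ ($J{\left(s,L \right)} = 3 - -2 = 3 + 2 = 5$)
$X{\left(E \right)} = 5$
$t{\left(V,N \right)} = 5 + 5 N$
$t{\left(1,-2 \right)} \left(-41\right) h{\left(-2 \right)} = \left(5 + 5 \left(-2\right)\right) \left(-41\right) \left(\left(-3\right) \left(-2\right)\right) = \left(5 - 10\right) \left(-41\right) 6 = \left(-5\right) \left(-41\right) 6 = 205 \cdot 6 = 1230$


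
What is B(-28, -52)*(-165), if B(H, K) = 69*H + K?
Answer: 327360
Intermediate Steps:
B(H, K) = K + 69*H
B(-28, -52)*(-165) = (-52 + 69*(-28))*(-165) = (-52 - 1932)*(-165) = -1984*(-165) = 327360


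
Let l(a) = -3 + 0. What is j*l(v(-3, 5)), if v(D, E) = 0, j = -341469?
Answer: 1024407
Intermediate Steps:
l(a) = -3
j*l(v(-3, 5)) = -341469*(-3) = 1024407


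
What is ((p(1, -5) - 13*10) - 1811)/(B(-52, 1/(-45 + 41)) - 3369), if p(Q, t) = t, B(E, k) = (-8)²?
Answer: 1946/3305 ≈ 0.58881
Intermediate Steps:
B(E, k) = 64
((p(1, -5) - 13*10) - 1811)/(B(-52, 1/(-45 + 41)) - 3369) = ((-5 - 13*10) - 1811)/(64 - 3369) = ((-5 - 130) - 1811)/(-3305) = (-135 - 1811)*(-1/3305) = -1946*(-1/3305) = 1946/3305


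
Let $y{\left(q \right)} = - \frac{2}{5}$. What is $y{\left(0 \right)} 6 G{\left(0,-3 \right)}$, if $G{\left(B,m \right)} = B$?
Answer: $0$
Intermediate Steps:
$y{\left(q \right)} = - \frac{2}{5}$ ($y{\left(q \right)} = \left(-2\right) \frac{1}{5} = - \frac{2}{5}$)
$y{\left(0 \right)} 6 G{\left(0,-3 \right)} = \left(- \frac{2}{5}\right) 6 \cdot 0 = \left(- \frac{12}{5}\right) 0 = 0$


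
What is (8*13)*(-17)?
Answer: -1768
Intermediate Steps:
(8*13)*(-17) = 104*(-17) = -1768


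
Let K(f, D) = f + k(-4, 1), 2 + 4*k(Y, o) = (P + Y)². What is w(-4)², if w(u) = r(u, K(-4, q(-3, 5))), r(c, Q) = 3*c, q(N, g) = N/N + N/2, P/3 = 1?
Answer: 144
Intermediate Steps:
P = 3 (P = 3*1 = 3)
k(Y, o) = -½ + (3 + Y)²/4
q(N, g) = 1 + N/2 (q(N, g) = 1 + N*(½) = 1 + N/2)
K(f, D) = -¼ + f (K(f, D) = f + (-½ + (3 - 4)²/4) = f + (-½ + (¼)*(-1)²) = f + (-½ + (¼)*1) = f + (-½ + ¼) = f - ¼ = -¼ + f)
w(u) = 3*u
w(-4)² = (3*(-4))² = (-12)² = 144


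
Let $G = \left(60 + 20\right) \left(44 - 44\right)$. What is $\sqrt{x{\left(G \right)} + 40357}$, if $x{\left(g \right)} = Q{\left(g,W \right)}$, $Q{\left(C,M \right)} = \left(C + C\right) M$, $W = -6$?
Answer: $\sqrt{40357} \approx 200.89$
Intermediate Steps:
$G = 0$ ($G = 80 \cdot 0 = 0$)
$Q{\left(C,M \right)} = 2 C M$
$x{\left(g \right)} = - 12 g$ ($x{\left(g \right)} = 2 g \left(-6\right) = - 12 g$)
$\sqrt{x{\left(G \right)} + 40357} = \sqrt{\left(-12\right) 0 + 40357} = \sqrt{0 + 40357} = \sqrt{40357}$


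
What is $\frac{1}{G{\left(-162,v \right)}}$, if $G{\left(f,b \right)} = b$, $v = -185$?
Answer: $- \frac{1}{185} \approx -0.0054054$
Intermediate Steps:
$\frac{1}{G{\left(-162,v \right)}} = \frac{1}{-185} = - \frac{1}{185}$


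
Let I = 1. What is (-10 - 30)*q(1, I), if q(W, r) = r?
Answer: -40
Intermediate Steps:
(-10 - 30)*q(1, I) = (-10 - 30)*1 = -40*1 = -40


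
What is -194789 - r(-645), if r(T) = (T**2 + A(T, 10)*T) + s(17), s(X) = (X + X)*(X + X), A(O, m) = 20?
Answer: -599070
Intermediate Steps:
s(X) = 4*X**2 (s(X) = (2*X)*(2*X) = 4*X**2)
r(T) = 1156 + T**2 + 20*T (r(T) = (T**2 + 20*T) + 4*17**2 = (T**2 + 20*T) + 4*289 = (T**2 + 20*T) + 1156 = 1156 + T**2 + 20*T)
-194789 - r(-645) = -194789 - (1156 + (-645)**2 + 20*(-645)) = -194789 - (1156 + 416025 - 12900) = -194789 - 1*404281 = -194789 - 404281 = -599070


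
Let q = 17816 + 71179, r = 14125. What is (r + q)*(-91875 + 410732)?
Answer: 32880533840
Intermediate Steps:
q = 88995
(r + q)*(-91875 + 410732) = (14125 + 88995)*(-91875 + 410732) = 103120*318857 = 32880533840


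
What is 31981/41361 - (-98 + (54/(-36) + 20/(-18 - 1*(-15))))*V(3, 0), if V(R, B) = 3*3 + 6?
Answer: 131798747/82722 ≈ 1593.3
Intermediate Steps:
V(R, B) = 15 (V(R, B) = 9 + 6 = 15)
31981/41361 - (-98 + (54/(-36) + 20/(-18 - 1*(-15))))*V(3, 0) = 31981/41361 - (-98 + (54/(-36) + 20/(-18 - 1*(-15))))*15 = 31981*(1/41361) - (-98 + (54*(-1/36) + 20/(-18 + 15)))*15 = 31981/41361 - (-98 + (-3/2 + 20/(-3)))*15 = 31981/41361 - (-98 + (-3/2 + 20*(-⅓)))*15 = 31981/41361 - (-98 + (-3/2 - 20/3))*15 = 31981/41361 - (-98 - 49/6)*15 = 31981/41361 - (-637)*15/6 = 31981/41361 - 1*(-3185/2) = 31981/41361 + 3185/2 = 131798747/82722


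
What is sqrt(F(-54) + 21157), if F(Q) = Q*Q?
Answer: sqrt(24073) ≈ 155.15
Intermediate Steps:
F(Q) = Q**2
sqrt(F(-54) + 21157) = sqrt((-54)**2 + 21157) = sqrt(2916 + 21157) = sqrt(24073)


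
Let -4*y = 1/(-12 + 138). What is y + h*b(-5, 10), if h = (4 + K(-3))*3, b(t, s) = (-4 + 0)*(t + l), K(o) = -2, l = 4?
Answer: 12095/504 ≈ 23.998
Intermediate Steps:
b(t, s) = -16 - 4*t (b(t, s) = (-4 + 0)*(t + 4) = -4*(4 + t) = -16 - 4*t)
h = 6 (h = (4 - 2)*3 = 2*3 = 6)
y = -1/504 (y = -1/(4*(-12 + 138)) = -¼/126 = -¼*1/126 = -1/504 ≈ -0.0019841)
y + h*b(-5, 10) = -1/504 + 6*(-16 - 4*(-5)) = -1/504 + 6*(-16 + 20) = -1/504 + 6*4 = -1/504 + 24 = 12095/504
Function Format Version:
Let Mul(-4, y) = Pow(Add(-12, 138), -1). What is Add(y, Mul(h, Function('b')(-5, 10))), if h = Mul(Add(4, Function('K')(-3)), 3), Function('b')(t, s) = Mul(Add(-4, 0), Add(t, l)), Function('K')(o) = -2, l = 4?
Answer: Rational(12095, 504) ≈ 23.998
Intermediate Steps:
Function('b')(t, s) = Add(-16, Mul(-4, t)) (Function('b')(t, s) = Mul(Add(-4, 0), Add(t, 4)) = Mul(-4, Add(4, t)) = Add(-16, Mul(-4, t)))
h = 6 (h = Mul(Add(4, -2), 3) = Mul(2, 3) = 6)
y = Rational(-1, 504) (y = Mul(Rational(-1, 4), Pow(Add(-12, 138), -1)) = Mul(Rational(-1, 4), Pow(126, -1)) = Mul(Rational(-1, 4), Rational(1, 126)) = Rational(-1, 504) ≈ -0.0019841)
Add(y, Mul(h, Function('b')(-5, 10))) = Add(Rational(-1, 504), Mul(6, Add(-16, Mul(-4, -5)))) = Add(Rational(-1, 504), Mul(6, Add(-16, 20))) = Add(Rational(-1, 504), Mul(6, 4)) = Add(Rational(-1, 504), 24) = Rational(12095, 504)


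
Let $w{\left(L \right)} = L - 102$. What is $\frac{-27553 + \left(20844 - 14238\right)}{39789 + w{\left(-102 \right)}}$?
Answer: $- \frac{20947}{39585} \approx -0.52917$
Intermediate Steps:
$w{\left(L \right)} = -102 + L$ ($w{\left(L \right)} = L - 102 = -102 + L$)
$\frac{-27553 + \left(20844 - 14238\right)}{39789 + w{\left(-102 \right)}} = \frac{-27553 + \left(20844 - 14238\right)}{39789 - 204} = \frac{-27553 + 6606}{39789 - 204} = - \frac{20947}{39585}$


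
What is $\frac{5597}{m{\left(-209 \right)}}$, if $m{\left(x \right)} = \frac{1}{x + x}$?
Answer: $-2339546$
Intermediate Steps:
$m{\left(x \right)} = \frac{1}{2 x}$
$\frac{5597}{m{\left(-209 \right)}} = \frac{5597}{\frac{1}{2} \frac{1}{-209}} = \frac{5597}{\frac{1}{2} \left(- \frac{1}{209}\right)} = \frac{5597}{- \frac{1}{418}} = 5597 \left(-418\right) = -2339546$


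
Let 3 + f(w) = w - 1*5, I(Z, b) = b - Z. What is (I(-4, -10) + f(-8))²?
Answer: 484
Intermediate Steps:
f(w) = -8 + w (f(w) = -3 + (w - 1*5) = -3 + (w - 5) = -3 + (-5 + w) = -8 + w)
(I(-4, -10) + f(-8))² = ((-10 - 1*(-4)) + (-8 - 8))² = ((-10 + 4) - 16)² = (-6 - 16)² = (-22)² = 484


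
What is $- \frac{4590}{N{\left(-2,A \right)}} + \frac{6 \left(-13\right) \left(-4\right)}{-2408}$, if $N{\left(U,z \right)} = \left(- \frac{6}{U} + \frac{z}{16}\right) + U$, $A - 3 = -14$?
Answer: $- \frac{4421127}{301} \approx -14688.0$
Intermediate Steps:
$A = -11$ ($A = 3 - 14 = -11$)
$N{\left(U,z \right)} = U - \frac{6}{U} + \frac{z}{16}$ ($N{\left(U,z \right)} = \left(- \frac{6}{U} + z \frac{1}{16}\right) + U = \left(- \frac{6}{U} + \frac{z}{16}\right) + U = U - \frac{6}{U} + \frac{z}{16}$)
$- \frac{4590}{N{\left(-2,A \right)}} + \frac{6 \left(-13\right) \left(-4\right)}{-2408} = - \frac{4590}{-2 - \frac{6}{-2} + \frac{1}{16} \left(-11\right)} + \frac{6 \left(-13\right) \left(-4\right)}{-2408} = - \frac{4590}{-2 - -3 - \frac{11}{16}} + \left(-78\right) \left(-4\right) \left(- \frac{1}{2408}\right) = - \frac{4590}{-2 + 3 - \frac{11}{16}} + 312 \left(- \frac{1}{2408}\right) = - \frac{4590}{\frac{5}{16}} - \frac{39}{301} = \left(-4590\right) \frac{16}{5} - \frac{39}{301} = -14688 - \frac{39}{301} = - \frac{4421127}{301}$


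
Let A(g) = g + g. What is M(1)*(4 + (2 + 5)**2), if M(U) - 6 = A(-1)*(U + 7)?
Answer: -530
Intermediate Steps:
A(g) = 2*g
M(U) = -8 - 2*U (M(U) = 6 + (2*(-1))*(U + 7) = 6 - 2*(7 + U) = 6 + (-14 - 2*U) = -8 - 2*U)
M(1)*(4 + (2 + 5)**2) = (-8 - 2*1)*(4 + (2 + 5)**2) = (-8 - 2)*(4 + 7**2) = -10*(4 + 49) = -10*53 = -530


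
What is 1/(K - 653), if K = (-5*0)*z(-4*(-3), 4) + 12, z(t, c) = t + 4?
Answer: -1/641 ≈ -0.0015601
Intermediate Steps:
z(t, c) = 4 + t
K = 12 (K = (-5*0)*(4 - 4*(-3)) + 12 = 0*(4 + 12) + 12 = 0*16 + 12 = 0 + 12 = 12)
1/(K - 653) = 1/(12 - 653) = 1/(-641) = -1/641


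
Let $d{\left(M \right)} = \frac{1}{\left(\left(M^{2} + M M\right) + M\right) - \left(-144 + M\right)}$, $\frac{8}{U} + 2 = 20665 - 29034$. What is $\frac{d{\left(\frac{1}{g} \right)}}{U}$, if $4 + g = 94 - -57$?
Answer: $- \frac{180888939}{24893584} \approx -7.2665$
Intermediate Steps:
$g = 147$ ($g = -4 + \left(94 - -57\right) = -4 + \left(94 + 57\right) = -4 + 151 = 147$)
$U = - \frac{8}{8371}$ ($U = \frac{8}{-2 + \left(20665 - 29034\right)} = \frac{8}{-2 - 8369} = \frac{8}{-8371} = 8 \left(- \frac{1}{8371}\right) = - \frac{8}{8371} \approx -0.00095568$)
$d{\left(M \right)} = \frac{1}{144 + 2 M^{2}}$ ($d{\left(M \right)} = \frac{1}{\left(\left(M^{2} + M^{2}\right) + M\right) - \left(-144 + M\right)} = \frac{1}{\left(2 M^{2} + M\right) - \left(-144 + M\right)} = \frac{1}{\left(M + 2 M^{2}\right) - \left(-144 + M\right)} = \frac{1}{144 + 2 M^{2}}$)
$\frac{d{\left(\frac{1}{g} \right)}}{U} = \frac{\frac{1}{2} \frac{1}{72 + \left(\frac{1}{147}\right)^{2}}}{- \frac{8}{8371}} = \frac{1}{2 \left(72 + \left(\frac{1}{147}\right)^{2}\right)} \left(- \frac{8371}{8}\right) = \frac{1}{2 \left(72 + \frac{1}{21609}\right)} \left(- \frac{8371}{8}\right) = \frac{1}{2 \cdot \frac{1555849}{21609}} \left(- \frac{8371}{8}\right) = \frac{1}{2} \cdot \frac{21609}{1555849} \left(- \frac{8371}{8}\right) = \frac{21609}{3111698} \left(- \frac{8371}{8}\right) = - \frac{180888939}{24893584}$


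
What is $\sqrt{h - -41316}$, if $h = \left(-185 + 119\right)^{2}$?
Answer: $2 \sqrt{11418} \approx 213.71$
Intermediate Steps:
$h = 4356$ ($h = \left(-66\right)^{2} = 4356$)
$\sqrt{h - -41316} = \sqrt{4356 - -41316} = \sqrt{4356 + \left(-55076 + 96392\right)} = \sqrt{4356 + 41316} = \sqrt{45672} = 2 \sqrt{11418}$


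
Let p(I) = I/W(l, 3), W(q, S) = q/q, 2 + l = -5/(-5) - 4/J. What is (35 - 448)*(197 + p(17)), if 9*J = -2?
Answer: -88382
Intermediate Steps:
J = -2/9 (J = (⅑)*(-2) = -2/9 ≈ -0.22222)
l = 17 (l = -2 + (-5/(-5) - 4/(-2/9)) = -2 + (-5*(-⅕) - 4*(-9/2)) = -2 + (1 + 18) = -2 + 19 = 17)
W(q, S) = 1
p(I) = I (p(I) = I/1 = I*1 = I)
(35 - 448)*(197 + p(17)) = (35 - 448)*(197 + 17) = -413*214 = -88382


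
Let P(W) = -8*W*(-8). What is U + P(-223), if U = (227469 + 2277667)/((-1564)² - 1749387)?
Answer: -9940925712/696709 ≈ -14268.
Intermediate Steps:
P(W) = 64*W
U = 2505136/696709 (U = 2505136/(2446096 - 1749387) = 2505136/696709 ≈ 3.5957)
U + P(-223) = 2505136/696709 + 64*(-223) = 2505136/696709 - 14272 = -9940925712/696709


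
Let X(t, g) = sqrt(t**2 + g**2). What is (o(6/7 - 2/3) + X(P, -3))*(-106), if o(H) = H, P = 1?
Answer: -424/21 - 106*sqrt(10) ≈ -355.39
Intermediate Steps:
X(t, g) = sqrt(g**2 + t**2)
(o(6/7 - 2/3) + X(P, -3))*(-106) = ((6/7 - 2/3) + sqrt((-3)**2 + 1**2))*(-106) = ((6*(1/7) - 2*1/3) + sqrt(9 + 1))*(-106) = ((6/7 - 2/3) + sqrt(10))*(-106) = (4/21 + sqrt(10))*(-106) = -424/21 - 106*sqrt(10)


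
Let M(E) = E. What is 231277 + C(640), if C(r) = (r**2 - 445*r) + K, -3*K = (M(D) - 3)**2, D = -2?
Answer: 1068206/3 ≈ 3.5607e+5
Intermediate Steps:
K = -25/3 (K = -(-2 - 3)**2/3 = -1/3*(-5)**2 = -1/3*25 = -25/3 ≈ -8.3333)
C(r) = -25/3 + r**2 - 445*r (C(r) = (r**2 - 445*r) - 25/3 = -25/3 + r**2 - 445*r)
231277 + C(640) = 231277 + (-25/3 + 640**2 - 445*640) = 231277 + (-25/3 + 409600 - 284800) = 231277 + 374375/3 = 1068206/3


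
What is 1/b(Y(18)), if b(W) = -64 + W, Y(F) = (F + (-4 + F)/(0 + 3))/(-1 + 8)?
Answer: -21/1276 ≈ -0.016458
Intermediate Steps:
Y(F) = -4/21 + 4*F/21 (Y(F) = (F + (-4 + F)/3)/7 = (F + (-4 + F)*(⅓))*(⅐) = (F + (-4/3 + F/3))*(⅐) = (-4/3 + 4*F/3)*(⅐) = -4/21 + 4*F/21)
1/b(Y(18)) = 1/(-64 + (-4/21 + (4/21)*18)) = 1/(-64 + (-4/21 + 24/7)) = 1/(-64 + 68/21) = 1/(-1276/21) = -21/1276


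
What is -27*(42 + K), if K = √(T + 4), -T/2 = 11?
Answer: -1134 - 81*I*√2 ≈ -1134.0 - 114.55*I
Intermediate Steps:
T = -22 (T = -2*11 = -22)
K = 3*I*√2 (K = √(-22 + 4) = √(-18) = 3*I*√2 ≈ 4.2426*I)
-27*(42 + K) = -27*(42 + 3*I*√2) = -1134 - 81*I*√2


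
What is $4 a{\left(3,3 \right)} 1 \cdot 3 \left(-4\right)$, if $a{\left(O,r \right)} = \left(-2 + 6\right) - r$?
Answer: $-48$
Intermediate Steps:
$a{\left(O,r \right)} = 4 - r$
$4 a{\left(3,3 \right)} 1 \cdot 3 \left(-4\right) = 4 \left(4 - 3\right) 1 \cdot 3 \left(-4\right) = 4 \left(4 - 3\right) 1 \left(-12\right) = 4 \cdot 1 \cdot 1 \left(-12\right) = 4 \cdot 1 \left(-12\right) = 4 \left(-12\right) = -48$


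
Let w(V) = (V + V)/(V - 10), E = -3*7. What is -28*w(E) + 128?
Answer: 2792/31 ≈ 90.064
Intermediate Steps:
E = -21
w(V) = 2*V/(-10 + V) (w(V) = (2*V)/(-10 + V) = 2*V/(-10 + V))
-28*w(E) + 128 = -56*(-21)/(-10 - 21) + 128 = -56*(-21)/(-31) + 128 = -56*(-21)*(-1)/31 + 128 = -28*42/31 + 128 = -1176/31 + 128 = 2792/31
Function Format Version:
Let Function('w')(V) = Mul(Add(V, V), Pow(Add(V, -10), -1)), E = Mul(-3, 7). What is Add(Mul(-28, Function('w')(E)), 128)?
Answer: Rational(2792, 31) ≈ 90.064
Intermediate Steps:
E = -21
Function('w')(V) = Mul(2, V, Pow(Add(-10, V), -1)) (Function('w')(V) = Mul(Mul(2, V), Pow(Add(-10, V), -1)) = Mul(2, V, Pow(Add(-10, V), -1)))
Add(Mul(-28, Function('w')(E)), 128) = Add(Mul(-28, Mul(2, -21, Pow(Add(-10, -21), -1))), 128) = Add(Mul(-28, Mul(2, -21, Pow(-31, -1))), 128) = Add(Mul(-28, Mul(2, -21, Rational(-1, 31))), 128) = Add(Mul(-28, Rational(42, 31)), 128) = Add(Rational(-1176, 31), 128) = Rational(2792, 31)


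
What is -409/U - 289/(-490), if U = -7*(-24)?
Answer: -10847/5880 ≈ -1.8447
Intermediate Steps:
U = 168
-409/U - 289/(-490) = -409/168 - 289/(-490) = -409*1/168 - 289*(-1/490) = -409/168 + 289/490 = -10847/5880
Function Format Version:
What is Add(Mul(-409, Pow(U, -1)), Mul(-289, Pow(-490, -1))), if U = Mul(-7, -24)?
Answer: Rational(-10847, 5880) ≈ -1.8447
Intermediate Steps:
U = 168
Add(Mul(-409, Pow(U, -1)), Mul(-289, Pow(-490, -1))) = Add(Mul(-409, Pow(168, -1)), Mul(-289, Pow(-490, -1))) = Add(Mul(-409, Rational(1, 168)), Mul(-289, Rational(-1, 490))) = Add(Rational(-409, 168), Rational(289, 490)) = Rational(-10847, 5880)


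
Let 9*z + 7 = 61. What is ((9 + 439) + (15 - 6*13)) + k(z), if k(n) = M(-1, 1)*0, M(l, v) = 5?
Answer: 385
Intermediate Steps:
z = 6 (z = -7/9 + (⅑)*61 = -7/9 + 61/9 = 6)
k(n) = 0 (k(n) = 5*0 = 0)
((9 + 439) + (15 - 6*13)) + k(z) = ((9 + 439) + (15 - 6*13)) + 0 = (448 + (15 - 78)) + 0 = (448 - 63) + 0 = 385 + 0 = 385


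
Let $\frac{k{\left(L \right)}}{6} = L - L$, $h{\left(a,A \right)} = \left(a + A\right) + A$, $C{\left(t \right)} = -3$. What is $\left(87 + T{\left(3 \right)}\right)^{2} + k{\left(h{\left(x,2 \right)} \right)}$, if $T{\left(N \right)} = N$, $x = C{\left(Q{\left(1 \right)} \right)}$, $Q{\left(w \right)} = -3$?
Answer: $8100$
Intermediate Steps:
$x = -3$
$h{\left(a,A \right)} = a + 2 A$ ($h{\left(a,A \right)} = \left(A + a\right) + A = a + 2 A$)
$k{\left(L \right)} = 0$ ($k{\left(L \right)} = 6 \left(L - L\right) = 6 \cdot 0 = 0$)
$\left(87 + T{\left(3 \right)}\right)^{2} + k{\left(h{\left(x,2 \right)} \right)} = \left(87 + 3\right)^{2} + 0 = 90^{2} + 0 = 8100 + 0 = 8100$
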